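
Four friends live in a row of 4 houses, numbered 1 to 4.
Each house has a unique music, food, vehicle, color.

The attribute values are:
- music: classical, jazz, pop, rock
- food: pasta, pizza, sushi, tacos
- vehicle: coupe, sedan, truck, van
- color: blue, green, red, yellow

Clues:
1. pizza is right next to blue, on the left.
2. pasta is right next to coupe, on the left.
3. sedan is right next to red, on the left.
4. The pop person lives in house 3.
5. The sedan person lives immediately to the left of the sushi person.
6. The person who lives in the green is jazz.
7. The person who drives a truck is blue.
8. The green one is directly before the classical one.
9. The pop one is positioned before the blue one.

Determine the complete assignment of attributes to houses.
Solution:

House | Music | Food | Vehicle | Color
--------------------------------------
  1   | jazz | pasta | sedan | green
  2   | classical | sushi | coupe | red
  3   | pop | pizza | van | yellow
  4   | rock | tacos | truck | blue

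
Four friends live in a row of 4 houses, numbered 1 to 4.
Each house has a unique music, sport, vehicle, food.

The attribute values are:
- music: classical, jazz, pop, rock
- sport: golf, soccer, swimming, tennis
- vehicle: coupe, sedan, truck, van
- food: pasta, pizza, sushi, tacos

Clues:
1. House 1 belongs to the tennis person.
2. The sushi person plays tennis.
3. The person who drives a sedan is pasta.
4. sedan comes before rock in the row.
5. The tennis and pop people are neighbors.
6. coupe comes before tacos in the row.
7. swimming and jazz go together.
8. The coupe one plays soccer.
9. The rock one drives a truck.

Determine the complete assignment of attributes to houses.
Solution:

House | Music | Sport | Vehicle | Food
--------------------------------------
  1   | classical | tennis | van | sushi
  2   | pop | soccer | coupe | pizza
  3   | jazz | swimming | sedan | pasta
  4   | rock | golf | truck | tacos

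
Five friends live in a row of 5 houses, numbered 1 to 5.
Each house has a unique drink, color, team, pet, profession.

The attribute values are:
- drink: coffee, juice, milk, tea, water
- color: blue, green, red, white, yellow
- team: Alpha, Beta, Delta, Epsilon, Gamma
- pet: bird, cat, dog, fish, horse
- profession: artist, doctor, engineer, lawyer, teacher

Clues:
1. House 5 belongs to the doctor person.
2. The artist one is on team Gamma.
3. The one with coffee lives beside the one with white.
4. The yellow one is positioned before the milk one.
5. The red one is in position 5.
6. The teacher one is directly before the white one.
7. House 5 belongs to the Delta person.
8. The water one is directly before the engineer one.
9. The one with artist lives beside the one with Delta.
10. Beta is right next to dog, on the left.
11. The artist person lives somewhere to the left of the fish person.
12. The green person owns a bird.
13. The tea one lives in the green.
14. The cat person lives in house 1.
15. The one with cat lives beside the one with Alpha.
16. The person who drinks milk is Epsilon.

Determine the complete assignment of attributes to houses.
Solution:

House | Drink | Color | Team | Pet | Profession
-----------------------------------------------
  1   | coffee | yellow | Beta | cat | teacher
  2   | water | white | Alpha | dog | lawyer
  3   | milk | blue | Epsilon | horse | engineer
  4   | tea | green | Gamma | bird | artist
  5   | juice | red | Delta | fish | doctor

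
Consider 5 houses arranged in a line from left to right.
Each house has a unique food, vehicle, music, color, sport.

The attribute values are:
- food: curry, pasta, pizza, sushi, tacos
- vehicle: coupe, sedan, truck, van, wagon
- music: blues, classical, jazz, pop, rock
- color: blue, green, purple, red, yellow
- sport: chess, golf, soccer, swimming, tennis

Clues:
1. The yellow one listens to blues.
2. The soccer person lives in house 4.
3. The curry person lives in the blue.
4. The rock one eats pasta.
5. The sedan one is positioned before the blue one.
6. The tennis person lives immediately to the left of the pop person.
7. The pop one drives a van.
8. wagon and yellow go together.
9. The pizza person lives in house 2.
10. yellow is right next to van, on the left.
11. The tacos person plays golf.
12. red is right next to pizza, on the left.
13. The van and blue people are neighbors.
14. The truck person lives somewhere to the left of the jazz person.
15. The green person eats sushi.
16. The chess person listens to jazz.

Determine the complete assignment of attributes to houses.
Solution:

House | Food | Vehicle | Music | Color | Sport
----------------------------------------------
  1   | pasta | sedan | rock | red | swimming
  2   | pizza | wagon | blues | yellow | tennis
  3   | tacos | van | pop | purple | golf
  4   | curry | truck | classical | blue | soccer
  5   | sushi | coupe | jazz | green | chess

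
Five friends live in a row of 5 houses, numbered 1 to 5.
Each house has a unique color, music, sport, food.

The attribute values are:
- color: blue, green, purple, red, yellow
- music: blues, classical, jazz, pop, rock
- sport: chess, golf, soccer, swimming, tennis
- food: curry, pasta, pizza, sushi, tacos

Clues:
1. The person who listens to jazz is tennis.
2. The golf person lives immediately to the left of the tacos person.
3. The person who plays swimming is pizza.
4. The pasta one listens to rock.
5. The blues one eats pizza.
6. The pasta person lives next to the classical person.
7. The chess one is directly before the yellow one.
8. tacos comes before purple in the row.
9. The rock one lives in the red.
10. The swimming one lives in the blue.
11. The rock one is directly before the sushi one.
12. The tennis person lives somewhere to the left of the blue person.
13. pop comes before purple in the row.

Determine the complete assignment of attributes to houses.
Solution:

House | Color | Music | Sport | Food
------------------------------------
  1   | red | rock | chess | pasta
  2   | yellow | classical | golf | sushi
  3   | green | pop | soccer | tacos
  4   | purple | jazz | tennis | curry
  5   | blue | blues | swimming | pizza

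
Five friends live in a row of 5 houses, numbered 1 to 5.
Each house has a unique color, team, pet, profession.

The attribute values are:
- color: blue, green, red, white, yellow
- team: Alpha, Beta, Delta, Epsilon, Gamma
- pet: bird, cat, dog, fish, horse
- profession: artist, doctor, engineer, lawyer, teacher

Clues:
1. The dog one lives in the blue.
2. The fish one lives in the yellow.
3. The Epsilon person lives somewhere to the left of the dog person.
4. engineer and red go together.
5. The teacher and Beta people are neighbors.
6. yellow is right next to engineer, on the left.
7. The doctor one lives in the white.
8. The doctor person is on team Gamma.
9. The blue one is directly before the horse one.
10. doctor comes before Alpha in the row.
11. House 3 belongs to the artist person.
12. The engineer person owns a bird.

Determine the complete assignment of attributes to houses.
Solution:

House | Color | Team | Pet | Profession
---------------------------------------
  1   | yellow | Epsilon | fish | teacher
  2   | red | Beta | bird | engineer
  3   | blue | Delta | dog | artist
  4   | white | Gamma | horse | doctor
  5   | green | Alpha | cat | lawyer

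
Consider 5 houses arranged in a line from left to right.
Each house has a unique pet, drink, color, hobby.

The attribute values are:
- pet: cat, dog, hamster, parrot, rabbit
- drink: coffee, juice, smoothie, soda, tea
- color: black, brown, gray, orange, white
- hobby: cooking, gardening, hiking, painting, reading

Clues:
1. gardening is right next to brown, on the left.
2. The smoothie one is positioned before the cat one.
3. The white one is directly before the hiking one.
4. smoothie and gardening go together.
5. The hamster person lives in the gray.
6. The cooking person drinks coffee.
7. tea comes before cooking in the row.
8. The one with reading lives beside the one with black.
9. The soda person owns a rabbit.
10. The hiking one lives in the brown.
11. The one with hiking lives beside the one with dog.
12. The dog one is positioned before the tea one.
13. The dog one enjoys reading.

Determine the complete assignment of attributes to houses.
Solution:

House | Pet | Drink | Color | Hobby
-----------------------------------
  1   | parrot | smoothie | white | gardening
  2   | rabbit | soda | brown | hiking
  3   | dog | juice | orange | reading
  4   | cat | tea | black | painting
  5   | hamster | coffee | gray | cooking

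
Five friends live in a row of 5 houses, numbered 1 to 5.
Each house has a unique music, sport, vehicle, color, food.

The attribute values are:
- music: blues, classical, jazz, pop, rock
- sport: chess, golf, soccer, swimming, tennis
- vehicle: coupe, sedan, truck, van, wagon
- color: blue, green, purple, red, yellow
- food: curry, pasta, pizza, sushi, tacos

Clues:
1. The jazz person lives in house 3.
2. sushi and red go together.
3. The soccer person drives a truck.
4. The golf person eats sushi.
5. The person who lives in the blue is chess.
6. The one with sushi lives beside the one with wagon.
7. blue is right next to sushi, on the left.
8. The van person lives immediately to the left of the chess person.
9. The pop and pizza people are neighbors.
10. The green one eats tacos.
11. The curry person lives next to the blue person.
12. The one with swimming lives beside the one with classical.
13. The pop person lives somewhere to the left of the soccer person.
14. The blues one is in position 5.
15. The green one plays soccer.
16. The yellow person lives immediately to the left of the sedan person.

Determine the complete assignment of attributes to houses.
Solution:

House | Music | Sport | Vehicle | Color | Food
----------------------------------------------
  1   | pop | swimming | van | yellow | curry
  2   | classical | chess | sedan | blue | pizza
  3   | jazz | golf | coupe | red | sushi
  4   | rock | tennis | wagon | purple | pasta
  5   | blues | soccer | truck | green | tacos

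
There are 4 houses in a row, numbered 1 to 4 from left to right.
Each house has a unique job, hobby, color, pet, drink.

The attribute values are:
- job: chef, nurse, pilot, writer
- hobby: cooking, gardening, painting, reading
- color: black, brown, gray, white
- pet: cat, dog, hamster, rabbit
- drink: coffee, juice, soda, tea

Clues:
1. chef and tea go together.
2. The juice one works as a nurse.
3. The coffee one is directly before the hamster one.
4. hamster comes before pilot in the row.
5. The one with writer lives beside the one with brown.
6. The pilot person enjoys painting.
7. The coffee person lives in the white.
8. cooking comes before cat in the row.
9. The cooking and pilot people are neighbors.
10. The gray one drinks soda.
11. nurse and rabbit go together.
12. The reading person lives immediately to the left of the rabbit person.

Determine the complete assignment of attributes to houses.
Solution:

House | Job | Hobby | Color | Pet | Drink
-----------------------------------------
  1   | writer | gardening | white | dog | coffee
  2   | chef | reading | brown | hamster | tea
  3   | nurse | cooking | black | rabbit | juice
  4   | pilot | painting | gray | cat | soda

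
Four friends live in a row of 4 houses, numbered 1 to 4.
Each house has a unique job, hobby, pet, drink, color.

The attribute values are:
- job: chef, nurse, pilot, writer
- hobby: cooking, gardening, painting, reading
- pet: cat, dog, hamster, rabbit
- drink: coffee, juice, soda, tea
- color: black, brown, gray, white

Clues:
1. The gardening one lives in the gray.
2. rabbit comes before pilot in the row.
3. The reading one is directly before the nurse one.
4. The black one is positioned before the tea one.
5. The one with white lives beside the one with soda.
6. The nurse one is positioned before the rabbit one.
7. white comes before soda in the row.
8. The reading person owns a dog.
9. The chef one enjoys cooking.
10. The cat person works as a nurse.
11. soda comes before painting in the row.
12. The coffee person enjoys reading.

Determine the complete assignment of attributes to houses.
Solution:

House | Job | Hobby | Pet | Drink | Color
-----------------------------------------
  1   | writer | reading | dog | coffee | white
  2   | nurse | gardening | cat | soda | gray
  3   | chef | cooking | rabbit | juice | black
  4   | pilot | painting | hamster | tea | brown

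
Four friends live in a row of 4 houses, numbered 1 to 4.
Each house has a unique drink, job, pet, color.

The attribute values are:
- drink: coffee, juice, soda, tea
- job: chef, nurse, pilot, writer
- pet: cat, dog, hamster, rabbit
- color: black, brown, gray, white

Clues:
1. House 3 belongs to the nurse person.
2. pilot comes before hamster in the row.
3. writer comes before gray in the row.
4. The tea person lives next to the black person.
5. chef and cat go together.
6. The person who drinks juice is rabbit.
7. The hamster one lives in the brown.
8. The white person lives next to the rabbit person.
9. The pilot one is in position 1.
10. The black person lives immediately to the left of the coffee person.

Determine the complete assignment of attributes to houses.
Solution:

House | Drink | Job | Pet | Color
---------------------------------
  1   | tea | pilot | dog | white
  2   | juice | writer | rabbit | black
  3   | coffee | nurse | hamster | brown
  4   | soda | chef | cat | gray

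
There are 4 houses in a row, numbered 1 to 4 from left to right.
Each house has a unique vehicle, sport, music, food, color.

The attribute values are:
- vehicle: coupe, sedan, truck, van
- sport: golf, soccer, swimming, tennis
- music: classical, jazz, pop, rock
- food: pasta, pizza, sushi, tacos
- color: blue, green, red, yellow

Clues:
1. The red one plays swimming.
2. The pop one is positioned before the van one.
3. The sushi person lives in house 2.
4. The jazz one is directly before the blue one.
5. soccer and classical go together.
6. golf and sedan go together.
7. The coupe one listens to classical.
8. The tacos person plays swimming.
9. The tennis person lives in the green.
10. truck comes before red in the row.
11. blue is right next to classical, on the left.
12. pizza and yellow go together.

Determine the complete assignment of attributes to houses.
Solution:

House | Vehicle | Sport | Music | Food | Color
----------------------------------------------
  1   | truck | tennis | jazz | pasta | green
  2   | sedan | golf | pop | sushi | blue
  3   | coupe | soccer | classical | pizza | yellow
  4   | van | swimming | rock | tacos | red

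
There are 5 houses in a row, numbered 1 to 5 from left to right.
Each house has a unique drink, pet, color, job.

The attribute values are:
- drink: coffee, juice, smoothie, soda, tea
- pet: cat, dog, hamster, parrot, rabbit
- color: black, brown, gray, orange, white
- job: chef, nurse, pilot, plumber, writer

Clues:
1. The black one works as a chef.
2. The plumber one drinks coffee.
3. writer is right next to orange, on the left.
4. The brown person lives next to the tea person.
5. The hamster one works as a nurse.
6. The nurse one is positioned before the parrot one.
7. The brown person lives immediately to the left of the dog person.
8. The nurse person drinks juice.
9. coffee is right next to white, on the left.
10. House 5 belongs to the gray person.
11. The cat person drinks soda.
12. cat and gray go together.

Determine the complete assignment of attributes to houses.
Solution:

House | Drink | Pet | Color | Job
---------------------------------
  1   | coffee | rabbit | brown | plumber
  2   | tea | dog | white | writer
  3   | juice | hamster | orange | nurse
  4   | smoothie | parrot | black | chef
  5   | soda | cat | gray | pilot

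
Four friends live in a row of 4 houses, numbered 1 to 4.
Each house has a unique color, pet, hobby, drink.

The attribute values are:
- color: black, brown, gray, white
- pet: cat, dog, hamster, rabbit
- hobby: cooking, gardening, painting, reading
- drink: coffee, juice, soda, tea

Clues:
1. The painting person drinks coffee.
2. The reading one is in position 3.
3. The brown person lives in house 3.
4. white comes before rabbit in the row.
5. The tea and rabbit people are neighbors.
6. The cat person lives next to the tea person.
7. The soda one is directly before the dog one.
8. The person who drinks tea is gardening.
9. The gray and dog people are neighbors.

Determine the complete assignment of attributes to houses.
Solution:

House | Color | Pet | Hobby | Drink
-----------------------------------
  1   | gray | cat | cooking | soda
  2   | white | dog | gardening | tea
  3   | brown | rabbit | reading | juice
  4   | black | hamster | painting | coffee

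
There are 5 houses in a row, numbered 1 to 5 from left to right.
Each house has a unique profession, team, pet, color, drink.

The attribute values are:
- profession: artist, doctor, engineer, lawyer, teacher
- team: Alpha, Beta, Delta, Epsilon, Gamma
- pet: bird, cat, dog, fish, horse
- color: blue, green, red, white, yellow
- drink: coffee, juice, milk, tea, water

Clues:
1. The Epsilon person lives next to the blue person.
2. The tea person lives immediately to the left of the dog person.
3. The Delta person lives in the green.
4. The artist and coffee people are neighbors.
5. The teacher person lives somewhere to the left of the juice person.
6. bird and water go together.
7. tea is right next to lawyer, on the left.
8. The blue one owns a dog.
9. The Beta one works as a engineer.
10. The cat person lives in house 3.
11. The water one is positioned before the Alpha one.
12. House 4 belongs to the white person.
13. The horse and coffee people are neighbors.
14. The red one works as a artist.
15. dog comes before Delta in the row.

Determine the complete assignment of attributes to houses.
Solution:

House | Profession | Team | Pet | Color | Drink
-----------------------------------------------
  1   | artist | Epsilon | horse | red | tea
  2   | lawyer | Gamma | dog | blue | coffee
  3   | teacher | Delta | cat | green | milk
  4   | engineer | Beta | bird | white | water
  5   | doctor | Alpha | fish | yellow | juice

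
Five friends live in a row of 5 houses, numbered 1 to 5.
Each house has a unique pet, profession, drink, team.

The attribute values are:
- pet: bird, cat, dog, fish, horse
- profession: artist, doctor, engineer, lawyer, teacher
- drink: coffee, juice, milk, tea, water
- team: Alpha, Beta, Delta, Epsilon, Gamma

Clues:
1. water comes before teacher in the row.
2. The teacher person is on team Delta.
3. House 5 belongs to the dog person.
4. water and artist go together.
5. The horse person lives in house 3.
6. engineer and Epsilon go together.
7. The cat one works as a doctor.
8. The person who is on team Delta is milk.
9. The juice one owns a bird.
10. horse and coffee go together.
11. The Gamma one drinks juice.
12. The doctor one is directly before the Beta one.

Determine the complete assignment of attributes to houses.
Solution:

House | Pet | Profession | Drink | Team
---------------------------------------
  1   | cat | doctor | tea | Alpha
  2   | fish | artist | water | Beta
  3   | horse | engineer | coffee | Epsilon
  4   | bird | lawyer | juice | Gamma
  5   | dog | teacher | milk | Delta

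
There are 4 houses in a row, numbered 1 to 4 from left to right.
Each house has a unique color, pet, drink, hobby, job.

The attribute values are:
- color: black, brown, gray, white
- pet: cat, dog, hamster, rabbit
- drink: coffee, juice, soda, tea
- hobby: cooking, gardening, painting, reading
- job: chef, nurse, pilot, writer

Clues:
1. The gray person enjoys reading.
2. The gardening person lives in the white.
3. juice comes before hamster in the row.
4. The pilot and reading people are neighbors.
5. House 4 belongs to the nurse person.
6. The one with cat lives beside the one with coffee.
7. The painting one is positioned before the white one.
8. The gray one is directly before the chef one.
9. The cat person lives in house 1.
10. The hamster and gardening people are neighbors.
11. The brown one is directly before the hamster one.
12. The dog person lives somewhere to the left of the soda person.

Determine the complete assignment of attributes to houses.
Solution:

House | Color | Pet | Drink | Hobby | Job
-----------------------------------------
  1   | brown | cat | juice | painting | pilot
  2   | gray | hamster | coffee | reading | writer
  3   | white | dog | tea | gardening | chef
  4   | black | rabbit | soda | cooking | nurse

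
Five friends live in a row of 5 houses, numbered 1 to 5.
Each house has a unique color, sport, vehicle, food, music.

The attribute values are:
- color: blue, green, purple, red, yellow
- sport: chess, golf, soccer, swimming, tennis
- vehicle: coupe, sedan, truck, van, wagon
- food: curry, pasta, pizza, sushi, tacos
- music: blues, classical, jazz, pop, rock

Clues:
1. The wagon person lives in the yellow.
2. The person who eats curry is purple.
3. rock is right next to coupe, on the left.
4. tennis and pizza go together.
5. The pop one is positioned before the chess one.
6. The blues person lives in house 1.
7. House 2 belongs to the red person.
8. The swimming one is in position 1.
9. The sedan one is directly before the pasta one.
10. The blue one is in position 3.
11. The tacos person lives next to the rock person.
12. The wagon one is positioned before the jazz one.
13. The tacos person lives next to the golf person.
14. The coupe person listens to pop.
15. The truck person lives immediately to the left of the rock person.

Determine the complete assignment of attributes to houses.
Solution:

House | Color | Sport | Vehicle | Food | Music
----------------------------------------------
  1   | green | swimming | truck | tacos | blues
  2   | red | golf | sedan | sushi | rock
  3   | blue | soccer | coupe | pasta | pop
  4   | yellow | tennis | wagon | pizza | classical
  5   | purple | chess | van | curry | jazz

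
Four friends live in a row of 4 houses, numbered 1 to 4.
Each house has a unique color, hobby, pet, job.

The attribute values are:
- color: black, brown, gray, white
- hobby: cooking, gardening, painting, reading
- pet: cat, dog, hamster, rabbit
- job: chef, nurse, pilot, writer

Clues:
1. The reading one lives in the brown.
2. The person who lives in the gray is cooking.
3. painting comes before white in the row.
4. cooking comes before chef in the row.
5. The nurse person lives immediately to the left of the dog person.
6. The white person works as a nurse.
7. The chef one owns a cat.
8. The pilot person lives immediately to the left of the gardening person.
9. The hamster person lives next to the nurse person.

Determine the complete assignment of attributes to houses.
Solution:

House | Color | Hobby | Pet | Job
---------------------------------
  1   | black | painting | hamster | pilot
  2   | white | gardening | rabbit | nurse
  3   | gray | cooking | dog | writer
  4   | brown | reading | cat | chef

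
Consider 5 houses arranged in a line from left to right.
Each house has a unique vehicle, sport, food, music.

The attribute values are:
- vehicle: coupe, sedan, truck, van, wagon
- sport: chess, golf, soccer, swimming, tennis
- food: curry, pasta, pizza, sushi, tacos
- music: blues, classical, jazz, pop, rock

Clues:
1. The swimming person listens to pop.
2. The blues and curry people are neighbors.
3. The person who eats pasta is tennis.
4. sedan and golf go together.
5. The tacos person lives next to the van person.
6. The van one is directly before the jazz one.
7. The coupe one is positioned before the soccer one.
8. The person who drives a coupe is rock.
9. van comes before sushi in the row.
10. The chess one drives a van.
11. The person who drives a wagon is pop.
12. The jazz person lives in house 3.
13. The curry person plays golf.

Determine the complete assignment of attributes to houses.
Solution:

House | Vehicle | Sport | Food | Music
--------------------------------------
  1   | wagon | swimming | tacos | pop
  2   | van | chess | pizza | blues
  3   | sedan | golf | curry | jazz
  4   | coupe | tennis | pasta | rock
  5   | truck | soccer | sushi | classical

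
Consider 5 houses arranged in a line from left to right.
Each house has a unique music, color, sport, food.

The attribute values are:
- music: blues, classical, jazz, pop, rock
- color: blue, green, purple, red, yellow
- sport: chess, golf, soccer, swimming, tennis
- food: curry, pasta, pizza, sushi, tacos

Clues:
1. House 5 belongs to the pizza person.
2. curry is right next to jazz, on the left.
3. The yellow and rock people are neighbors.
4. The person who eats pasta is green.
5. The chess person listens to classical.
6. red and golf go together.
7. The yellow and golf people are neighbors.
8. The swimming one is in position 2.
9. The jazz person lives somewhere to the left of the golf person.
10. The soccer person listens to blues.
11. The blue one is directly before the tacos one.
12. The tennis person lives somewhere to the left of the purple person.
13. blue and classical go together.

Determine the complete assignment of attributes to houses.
Solution:

House | Music | Color | Sport | Food
------------------------------------
  1   | classical | blue | chess | curry
  2   | jazz | yellow | swimming | tacos
  3   | rock | red | golf | sushi
  4   | pop | green | tennis | pasta
  5   | blues | purple | soccer | pizza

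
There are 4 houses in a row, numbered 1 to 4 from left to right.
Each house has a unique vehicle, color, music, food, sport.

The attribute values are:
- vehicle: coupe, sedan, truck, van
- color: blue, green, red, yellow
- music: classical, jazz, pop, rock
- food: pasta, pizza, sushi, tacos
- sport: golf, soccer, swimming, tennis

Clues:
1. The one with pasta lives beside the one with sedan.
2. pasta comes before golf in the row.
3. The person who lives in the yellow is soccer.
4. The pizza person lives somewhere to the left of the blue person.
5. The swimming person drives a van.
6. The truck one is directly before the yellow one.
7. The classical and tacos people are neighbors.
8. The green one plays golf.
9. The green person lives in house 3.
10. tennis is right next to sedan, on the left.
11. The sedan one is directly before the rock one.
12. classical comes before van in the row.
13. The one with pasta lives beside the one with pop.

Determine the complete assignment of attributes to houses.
Solution:

House | Vehicle | Color | Music | Food | Sport
----------------------------------------------
  1   | truck | red | classical | pasta | tennis
  2   | sedan | yellow | pop | tacos | soccer
  3   | coupe | green | rock | pizza | golf
  4   | van | blue | jazz | sushi | swimming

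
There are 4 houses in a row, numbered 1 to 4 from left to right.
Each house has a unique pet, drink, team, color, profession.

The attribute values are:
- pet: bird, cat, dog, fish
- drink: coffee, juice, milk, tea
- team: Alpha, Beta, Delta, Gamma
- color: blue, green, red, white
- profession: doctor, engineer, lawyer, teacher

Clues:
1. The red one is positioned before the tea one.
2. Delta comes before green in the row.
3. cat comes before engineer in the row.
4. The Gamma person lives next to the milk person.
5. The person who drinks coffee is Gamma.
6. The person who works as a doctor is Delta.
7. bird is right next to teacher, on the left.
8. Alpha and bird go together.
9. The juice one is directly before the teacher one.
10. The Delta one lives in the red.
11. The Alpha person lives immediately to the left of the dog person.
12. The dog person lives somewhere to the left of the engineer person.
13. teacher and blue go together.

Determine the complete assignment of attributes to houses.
Solution:

House | Pet | Drink | Team | Color | Profession
-----------------------------------------------
  1   | bird | juice | Alpha | white | lawyer
  2   | dog | coffee | Gamma | blue | teacher
  3   | cat | milk | Delta | red | doctor
  4   | fish | tea | Beta | green | engineer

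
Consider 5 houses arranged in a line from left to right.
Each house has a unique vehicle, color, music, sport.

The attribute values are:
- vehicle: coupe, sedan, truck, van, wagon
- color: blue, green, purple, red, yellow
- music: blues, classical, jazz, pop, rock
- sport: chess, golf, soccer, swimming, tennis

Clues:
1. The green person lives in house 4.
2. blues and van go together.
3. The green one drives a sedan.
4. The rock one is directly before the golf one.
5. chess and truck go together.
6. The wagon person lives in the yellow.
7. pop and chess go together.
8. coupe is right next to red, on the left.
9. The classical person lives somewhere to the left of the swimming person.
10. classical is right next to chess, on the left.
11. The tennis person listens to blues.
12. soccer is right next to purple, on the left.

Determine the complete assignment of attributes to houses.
Solution:

House | Vehicle | Color | Music | Sport
---------------------------------------
  1   | wagon | yellow | rock | soccer
  2   | coupe | purple | classical | golf
  3   | truck | red | pop | chess
  4   | sedan | green | jazz | swimming
  5   | van | blue | blues | tennis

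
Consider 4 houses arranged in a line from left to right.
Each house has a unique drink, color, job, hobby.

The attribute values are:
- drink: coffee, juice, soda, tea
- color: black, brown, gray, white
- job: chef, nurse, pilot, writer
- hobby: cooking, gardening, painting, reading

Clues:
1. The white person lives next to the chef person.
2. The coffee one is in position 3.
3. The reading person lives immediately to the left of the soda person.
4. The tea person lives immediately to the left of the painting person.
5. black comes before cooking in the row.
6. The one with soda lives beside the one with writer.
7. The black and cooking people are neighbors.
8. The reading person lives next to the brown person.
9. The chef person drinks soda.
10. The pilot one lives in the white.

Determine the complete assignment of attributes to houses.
Solution:

House | Drink | Color | Job | Hobby
-----------------------------------
  1   | tea | white | pilot | reading
  2   | soda | brown | chef | painting
  3   | coffee | black | writer | gardening
  4   | juice | gray | nurse | cooking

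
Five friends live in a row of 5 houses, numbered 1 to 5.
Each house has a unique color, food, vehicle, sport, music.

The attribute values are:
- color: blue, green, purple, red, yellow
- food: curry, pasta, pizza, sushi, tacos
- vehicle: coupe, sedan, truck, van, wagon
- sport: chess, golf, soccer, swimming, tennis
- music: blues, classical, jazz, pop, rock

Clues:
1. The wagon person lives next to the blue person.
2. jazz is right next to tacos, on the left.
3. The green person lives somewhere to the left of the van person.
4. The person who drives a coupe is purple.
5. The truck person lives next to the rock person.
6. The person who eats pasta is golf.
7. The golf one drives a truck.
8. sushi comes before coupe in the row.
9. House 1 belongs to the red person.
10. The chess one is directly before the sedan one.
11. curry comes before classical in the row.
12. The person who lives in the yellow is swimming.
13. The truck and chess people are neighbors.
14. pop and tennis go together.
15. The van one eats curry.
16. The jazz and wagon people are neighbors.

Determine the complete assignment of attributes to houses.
Solution:

House | Color | Food | Vehicle | Sport | Music
----------------------------------------------
  1   | red | pasta | truck | golf | jazz
  2   | green | tacos | wagon | chess | rock
  3   | blue | sushi | sedan | tennis | pop
  4   | yellow | curry | van | swimming | blues
  5   | purple | pizza | coupe | soccer | classical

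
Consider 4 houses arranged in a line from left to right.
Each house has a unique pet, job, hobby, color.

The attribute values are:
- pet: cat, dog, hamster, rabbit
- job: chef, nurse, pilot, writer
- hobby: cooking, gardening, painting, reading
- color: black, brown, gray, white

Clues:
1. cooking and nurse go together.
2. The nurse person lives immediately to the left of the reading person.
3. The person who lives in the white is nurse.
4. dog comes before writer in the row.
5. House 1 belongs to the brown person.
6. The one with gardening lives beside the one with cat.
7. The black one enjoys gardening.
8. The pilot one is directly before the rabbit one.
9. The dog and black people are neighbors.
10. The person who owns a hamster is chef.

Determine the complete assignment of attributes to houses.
Solution:

House | Pet | Job | Hobby | Color
---------------------------------
  1   | dog | pilot | painting | brown
  2   | rabbit | writer | gardening | black
  3   | cat | nurse | cooking | white
  4   | hamster | chef | reading | gray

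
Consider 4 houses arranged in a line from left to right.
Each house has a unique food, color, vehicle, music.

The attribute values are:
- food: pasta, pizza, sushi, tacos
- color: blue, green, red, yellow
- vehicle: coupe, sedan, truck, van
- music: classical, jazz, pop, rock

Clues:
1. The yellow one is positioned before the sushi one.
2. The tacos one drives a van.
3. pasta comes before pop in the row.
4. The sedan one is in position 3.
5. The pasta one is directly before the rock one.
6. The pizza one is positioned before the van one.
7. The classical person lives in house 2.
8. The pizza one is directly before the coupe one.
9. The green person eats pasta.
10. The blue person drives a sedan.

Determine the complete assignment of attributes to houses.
Solution:

House | Food | Color | Vehicle | Music
--------------------------------------
  1   | pizza | yellow | truck | jazz
  2   | pasta | green | coupe | classical
  3   | sushi | blue | sedan | rock
  4   | tacos | red | van | pop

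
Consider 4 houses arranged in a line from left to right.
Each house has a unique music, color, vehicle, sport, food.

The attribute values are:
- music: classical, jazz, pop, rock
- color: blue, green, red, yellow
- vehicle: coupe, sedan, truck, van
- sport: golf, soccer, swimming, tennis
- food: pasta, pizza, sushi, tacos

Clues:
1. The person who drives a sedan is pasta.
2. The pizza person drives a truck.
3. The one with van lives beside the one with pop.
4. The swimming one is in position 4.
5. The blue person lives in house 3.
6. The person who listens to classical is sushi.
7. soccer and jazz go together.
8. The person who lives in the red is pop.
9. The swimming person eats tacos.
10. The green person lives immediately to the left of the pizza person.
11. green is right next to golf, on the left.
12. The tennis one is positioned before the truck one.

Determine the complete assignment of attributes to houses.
Solution:

House | Music | Color | Vehicle | Sport | Food
----------------------------------------------
  1   | classical | green | van | tennis | sushi
  2   | pop | red | truck | golf | pizza
  3   | jazz | blue | sedan | soccer | pasta
  4   | rock | yellow | coupe | swimming | tacos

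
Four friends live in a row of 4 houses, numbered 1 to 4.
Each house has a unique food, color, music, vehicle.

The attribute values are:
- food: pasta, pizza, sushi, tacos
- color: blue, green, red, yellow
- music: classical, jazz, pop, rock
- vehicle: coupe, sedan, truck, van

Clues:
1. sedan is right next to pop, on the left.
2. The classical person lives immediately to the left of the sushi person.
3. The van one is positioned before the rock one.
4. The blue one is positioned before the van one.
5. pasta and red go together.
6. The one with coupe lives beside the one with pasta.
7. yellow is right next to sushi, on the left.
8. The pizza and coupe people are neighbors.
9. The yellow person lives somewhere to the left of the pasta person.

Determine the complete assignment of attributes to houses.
Solution:

House | Food | Color | Music | Vehicle
--------------------------------------
  1   | pizza | yellow | classical | sedan
  2   | sushi | blue | pop | coupe
  3   | pasta | red | jazz | van
  4   | tacos | green | rock | truck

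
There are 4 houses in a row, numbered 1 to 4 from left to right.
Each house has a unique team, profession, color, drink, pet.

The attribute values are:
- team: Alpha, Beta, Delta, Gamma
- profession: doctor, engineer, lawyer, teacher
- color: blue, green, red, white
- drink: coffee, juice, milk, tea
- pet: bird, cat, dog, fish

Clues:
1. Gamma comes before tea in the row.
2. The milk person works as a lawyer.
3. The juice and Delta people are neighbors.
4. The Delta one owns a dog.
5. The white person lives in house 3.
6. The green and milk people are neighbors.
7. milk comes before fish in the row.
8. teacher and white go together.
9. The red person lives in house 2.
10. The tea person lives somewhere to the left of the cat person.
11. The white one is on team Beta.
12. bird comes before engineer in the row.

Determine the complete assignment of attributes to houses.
Solution:

House | Team | Profession | Color | Drink | Pet
-----------------------------------------------
  1   | Gamma | doctor | green | juice | bird
  2   | Delta | lawyer | red | milk | dog
  3   | Beta | teacher | white | tea | fish
  4   | Alpha | engineer | blue | coffee | cat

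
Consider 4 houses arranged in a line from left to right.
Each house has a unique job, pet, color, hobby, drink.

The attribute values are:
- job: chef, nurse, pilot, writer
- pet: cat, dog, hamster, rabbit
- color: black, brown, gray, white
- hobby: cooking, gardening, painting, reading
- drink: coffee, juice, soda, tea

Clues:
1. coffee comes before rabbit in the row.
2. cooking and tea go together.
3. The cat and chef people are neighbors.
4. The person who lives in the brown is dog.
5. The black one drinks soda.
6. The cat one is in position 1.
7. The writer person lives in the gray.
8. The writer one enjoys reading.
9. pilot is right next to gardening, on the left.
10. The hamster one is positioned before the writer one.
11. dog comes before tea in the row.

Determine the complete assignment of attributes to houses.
Solution:

House | Job | Pet | Color | Hobby | Drink
-----------------------------------------
  1   | pilot | cat | black | painting | soda
  2   | chef | dog | brown | gardening | coffee
  3   | nurse | hamster | white | cooking | tea
  4   | writer | rabbit | gray | reading | juice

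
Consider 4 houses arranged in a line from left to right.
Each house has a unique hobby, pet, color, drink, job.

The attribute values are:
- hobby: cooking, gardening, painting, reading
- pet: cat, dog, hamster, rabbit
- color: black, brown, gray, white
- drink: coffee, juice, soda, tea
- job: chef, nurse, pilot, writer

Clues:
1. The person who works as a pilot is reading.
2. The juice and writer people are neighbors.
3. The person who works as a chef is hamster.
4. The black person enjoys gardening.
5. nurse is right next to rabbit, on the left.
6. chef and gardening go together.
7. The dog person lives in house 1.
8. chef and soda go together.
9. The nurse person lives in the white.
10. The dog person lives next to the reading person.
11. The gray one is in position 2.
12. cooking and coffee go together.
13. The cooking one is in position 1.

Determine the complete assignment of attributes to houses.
Solution:

House | Hobby | Pet | Color | Drink | Job
-----------------------------------------
  1   | cooking | dog | white | coffee | nurse
  2   | reading | rabbit | gray | juice | pilot
  3   | painting | cat | brown | tea | writer
  4   | gardening | hamster | black | soda | chef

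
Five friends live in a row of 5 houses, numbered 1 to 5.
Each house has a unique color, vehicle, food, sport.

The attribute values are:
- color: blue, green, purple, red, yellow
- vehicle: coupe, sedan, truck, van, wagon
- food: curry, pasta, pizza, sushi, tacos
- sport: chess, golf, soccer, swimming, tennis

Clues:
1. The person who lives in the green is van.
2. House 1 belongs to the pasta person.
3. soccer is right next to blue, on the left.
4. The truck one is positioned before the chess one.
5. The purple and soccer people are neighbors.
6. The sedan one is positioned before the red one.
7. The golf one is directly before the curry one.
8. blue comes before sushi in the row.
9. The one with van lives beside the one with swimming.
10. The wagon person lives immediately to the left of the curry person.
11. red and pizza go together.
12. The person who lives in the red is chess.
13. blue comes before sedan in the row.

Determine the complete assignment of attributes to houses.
Solution:

House | Color | Vehicle | Food | Sport
--------------------------------------
  1   | purple | wagon | pasta | golf
  2   | green | van | curry | soccer
  3   | blue | truck | tacos | swimming
  4   | yellow | sedan | sushi | tennis
  5   | red | coupe | pizza | chess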